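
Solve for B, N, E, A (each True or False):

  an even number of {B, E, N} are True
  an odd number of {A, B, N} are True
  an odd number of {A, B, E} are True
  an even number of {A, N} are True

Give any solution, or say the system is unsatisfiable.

Adding constraints 1, 3, 4 mod 2: every variable appears an even number of times on the left, so the left side is 0.
But the right sides sum to 1 (mod 2). 0 ≠ 1 — the system is inconsistent.

Unsatisfiable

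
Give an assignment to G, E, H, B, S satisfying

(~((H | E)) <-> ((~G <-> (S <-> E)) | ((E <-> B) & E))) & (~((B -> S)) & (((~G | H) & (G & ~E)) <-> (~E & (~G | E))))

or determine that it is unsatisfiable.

UNSATISFIABLE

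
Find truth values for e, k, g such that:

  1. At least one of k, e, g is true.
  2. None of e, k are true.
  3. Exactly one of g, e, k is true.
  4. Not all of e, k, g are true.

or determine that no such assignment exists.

e: False; k: False; g: True

  (1) {k, e, g}: 1 true — at least one ✓
  (2) {e, k}: 0 true — none ✓
  (3) {g, e, k}: 1 true — exactly one ✓
  (4) {e, k, g}: 1/3 true — not all ✓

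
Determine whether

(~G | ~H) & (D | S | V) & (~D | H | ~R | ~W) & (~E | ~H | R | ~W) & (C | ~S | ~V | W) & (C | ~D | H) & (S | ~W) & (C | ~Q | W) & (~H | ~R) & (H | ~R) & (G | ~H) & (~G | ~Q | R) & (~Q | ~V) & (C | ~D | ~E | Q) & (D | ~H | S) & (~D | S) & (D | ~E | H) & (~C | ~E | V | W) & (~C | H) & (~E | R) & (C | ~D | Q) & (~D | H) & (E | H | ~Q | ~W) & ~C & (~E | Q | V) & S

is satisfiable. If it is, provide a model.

Q = False; V = False; E = False; R = False; H = False; D = False; G = False; S = True; W = True; C = False

Unit clause (~C) forces C = False.
Unit clause (S) forces S = True.
Set Q = False.
  then (C | ~D | Q) forces D = False.
Set V = False.
  then (~E | Q | V) forces E = False.
Try R = True:
  (~H | ~R) forces H = False.
  clause (H | ~R) is falsified — backtrack.
So R = False.
Set H = False.
Set G = False.
Set W = True.
All clauses satisfied.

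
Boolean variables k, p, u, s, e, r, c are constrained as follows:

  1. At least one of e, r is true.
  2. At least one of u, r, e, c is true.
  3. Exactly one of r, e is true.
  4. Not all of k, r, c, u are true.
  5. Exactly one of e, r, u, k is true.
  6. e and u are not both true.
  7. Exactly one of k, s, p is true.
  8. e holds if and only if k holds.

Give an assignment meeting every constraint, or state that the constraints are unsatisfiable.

k: False, p: True, u: False, s: False, e: False, r: True, c: False

  (1) {e, r}: 1 true — at least one ✓
  (2) {u, r, e, c}: 1 true — at least one ✓
  (3) {r, e}: 1 true — exactly one ✓
  (4) {k, r, c, u}: 1/4 true — not all ✓
  (5) {e, r, u, k}: 1 true — exactly one ✓
  (6) e=F, u=F — not both ✓
  (7) {k, s, p}: 1 true — exactly one ✓
  (8) e=F, k=F — same ✓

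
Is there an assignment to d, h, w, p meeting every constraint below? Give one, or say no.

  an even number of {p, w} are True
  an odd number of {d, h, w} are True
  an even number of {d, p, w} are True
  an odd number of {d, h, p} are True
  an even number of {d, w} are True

d=F, h=T, w=F, p=F

{p, w}: 0 true → even ✓
{d, h, w}: 1 true → odd ✓
{d, p, w}: 0 true → even ✓
{d, h, p}: 1 true → odd ✓
{d, w}: 0 true → even ✓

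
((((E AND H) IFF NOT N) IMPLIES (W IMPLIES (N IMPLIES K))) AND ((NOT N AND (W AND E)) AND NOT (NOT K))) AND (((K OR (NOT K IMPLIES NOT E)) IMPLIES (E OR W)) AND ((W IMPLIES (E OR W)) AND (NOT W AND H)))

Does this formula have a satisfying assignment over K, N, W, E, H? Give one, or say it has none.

The formula is unsatisfiable.

Case W = True: the conjunct NOT W is False.
Case W = False: the conjunct W is False.
Both cases fail — unsatisfiable.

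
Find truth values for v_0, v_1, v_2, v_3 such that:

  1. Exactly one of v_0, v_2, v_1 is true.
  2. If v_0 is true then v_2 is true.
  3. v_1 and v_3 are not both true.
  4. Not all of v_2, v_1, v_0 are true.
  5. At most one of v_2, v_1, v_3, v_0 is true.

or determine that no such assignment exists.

v_0 = False, v_1 = False, v_2 = True, v_3 = False

  (1) {v_0, v_2, v_1}: 1 true — exactly one ✓
  (2) v_0=F ⇒ v_2: vacuous ✓
  (3) v_1=F, v_3=F — not both ✓
  (4) {v_2, v_1, v_0}: 1/3 true — not all ✓
  (5) {v_2, v_1, v_3, v_0}: 1 true — at most one ✓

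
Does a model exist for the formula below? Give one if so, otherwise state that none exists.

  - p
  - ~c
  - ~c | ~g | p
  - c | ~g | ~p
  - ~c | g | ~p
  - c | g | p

p: True; c: False; g: False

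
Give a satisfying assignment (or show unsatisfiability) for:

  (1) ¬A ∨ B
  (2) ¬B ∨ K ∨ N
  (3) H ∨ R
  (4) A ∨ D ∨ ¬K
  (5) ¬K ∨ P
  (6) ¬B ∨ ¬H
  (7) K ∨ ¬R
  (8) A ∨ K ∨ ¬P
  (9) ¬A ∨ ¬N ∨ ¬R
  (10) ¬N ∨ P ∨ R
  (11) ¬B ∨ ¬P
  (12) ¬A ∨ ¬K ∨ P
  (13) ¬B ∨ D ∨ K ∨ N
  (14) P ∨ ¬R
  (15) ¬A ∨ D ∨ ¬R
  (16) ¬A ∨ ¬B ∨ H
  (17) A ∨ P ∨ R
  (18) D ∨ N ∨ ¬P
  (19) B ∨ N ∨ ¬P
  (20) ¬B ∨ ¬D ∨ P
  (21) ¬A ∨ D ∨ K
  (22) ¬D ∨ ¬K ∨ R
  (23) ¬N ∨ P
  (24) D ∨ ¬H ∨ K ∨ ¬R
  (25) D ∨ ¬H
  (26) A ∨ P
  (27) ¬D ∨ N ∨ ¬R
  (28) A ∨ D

Set N = True.
  then (¬N ∨ P) forces P = True.
  then (¬B ∨ ¬P) forces B = False.
  then (¬A ∨ B) forces A = False.
  then (A ∨ K ∨ ¬P) forces K = True.
  then (A ∨ D) forces D = True.
  then (¬D ∨ ¬K ∨ R) forces R = True.
Set H = False.
All clauses satisfied.

N = True, B = False, R = True, H = False, A = False, D = True, P = True, K = True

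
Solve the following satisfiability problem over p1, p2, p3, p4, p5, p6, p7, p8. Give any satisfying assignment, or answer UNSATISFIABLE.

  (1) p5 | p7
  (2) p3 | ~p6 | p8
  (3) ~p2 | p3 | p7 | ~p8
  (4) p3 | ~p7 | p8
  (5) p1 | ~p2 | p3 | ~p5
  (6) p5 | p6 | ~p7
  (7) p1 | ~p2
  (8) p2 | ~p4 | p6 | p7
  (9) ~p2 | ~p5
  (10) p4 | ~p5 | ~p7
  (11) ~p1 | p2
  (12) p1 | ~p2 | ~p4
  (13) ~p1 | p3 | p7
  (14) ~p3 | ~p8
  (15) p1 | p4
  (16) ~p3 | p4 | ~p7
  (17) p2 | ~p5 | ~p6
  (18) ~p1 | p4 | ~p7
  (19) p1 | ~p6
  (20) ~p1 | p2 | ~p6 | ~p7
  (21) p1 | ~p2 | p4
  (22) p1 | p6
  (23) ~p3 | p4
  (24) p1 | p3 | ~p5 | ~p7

Set p1 = True.
  then (~p1 | p2) forces p2 = True.
  then (~p2 | ~p5) forces p5 = False.
  then (p5 | p7) forces p7 = True.
  then (p5 | p6 | ~p7) forces p6 = True.
  then (~p1 | p4 | ~p7) forces p4 = True.
Set p3 = True.
  then (~p3 | ~p8) forces p8 = False.
All clauses satisfied.

p1=T, p2=T, p3=T, p4=T, p5=F, p6=T, p7=T, p8=F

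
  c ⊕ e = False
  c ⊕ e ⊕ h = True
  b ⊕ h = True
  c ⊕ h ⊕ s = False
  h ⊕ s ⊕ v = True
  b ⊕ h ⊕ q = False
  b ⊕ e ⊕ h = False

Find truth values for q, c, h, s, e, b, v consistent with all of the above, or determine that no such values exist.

q = True, c = True, h = True, s = False, e = True, b = False, v = False

c ⊕ e = T ⊕ T = False ✓
c ⊕ e ⊕ h = T ⊕ T ⊕ T = True ✓
b ⊕ h = F ⊕ T = True ✓
c ⊕ h ⊕ s = T ⊕ T ⊕ F = False ✓
h ⊕ s ⊕ v = T ⊕ F ⊕ F = True ✓
b ⊕ h ⊕ q = F ⊕ T ⊕ T = False ✓
b ⊕ e ⊕ h = F ⊕ T ⊕ T = False ✓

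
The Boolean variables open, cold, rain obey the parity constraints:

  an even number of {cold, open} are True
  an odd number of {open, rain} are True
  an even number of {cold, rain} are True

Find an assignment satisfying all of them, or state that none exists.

Adding constraints 1, 2, 3 mod 2: every variable appears an even number of times on the left, so the left side is 0.
But the right sides sum to 1 (mod 2). 0 ≠ 1 — the system is inconsistent.

The formula is unsatisfiable.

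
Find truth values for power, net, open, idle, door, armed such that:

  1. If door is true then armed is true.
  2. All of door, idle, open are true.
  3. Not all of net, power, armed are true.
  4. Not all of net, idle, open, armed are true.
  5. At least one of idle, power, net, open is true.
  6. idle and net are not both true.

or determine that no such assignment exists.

power = False, net = False, open = True, idle = True, door = True, armed = True

  (1) door=T ⇒ armed: T ✓
  (2) {door, idle, open}: all 3 true ✓
  (3) {net, power, armed}: 1/3 true — not all ✓
  (4) {net, idle, open, armed}: 3/4 true — not all ✓
  (5) {idle, power, net, open}: 2 true — at least one ✓
  (6) idle=T, net=F — not both ✓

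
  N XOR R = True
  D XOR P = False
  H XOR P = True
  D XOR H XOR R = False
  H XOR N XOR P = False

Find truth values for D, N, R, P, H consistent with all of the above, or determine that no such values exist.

UNSATISFIABLE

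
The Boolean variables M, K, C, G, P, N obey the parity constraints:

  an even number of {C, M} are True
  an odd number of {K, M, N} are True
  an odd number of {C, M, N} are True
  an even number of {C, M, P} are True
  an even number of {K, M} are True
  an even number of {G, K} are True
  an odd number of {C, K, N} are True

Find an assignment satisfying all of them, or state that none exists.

M=T, K=T, C=T, G=T, P=F, N=T

{C, M}: 2 true → even ✓
{K, M, N}: 3 true → odd ✓
{C, M, N}: 3 true → odd ✓
{C, M, P}: 2 true → even ✓
{K, M}: 2 true → even ✓
{G, K}: 2 true → even ✓
{C, K, N}: 3 true → odd ✓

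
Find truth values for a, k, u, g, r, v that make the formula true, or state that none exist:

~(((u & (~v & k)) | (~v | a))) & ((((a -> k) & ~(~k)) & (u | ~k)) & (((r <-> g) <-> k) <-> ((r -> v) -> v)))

a = False; k = True; u = True; g = False; r = False; v = True

  ~(((u & (~v & k)) | (~v | a))) = True
    (u & (~v & k)) | (~v | a) = False
      u & (~v & k) = False
        ~v & k = False
          ~v = False
      ~v | a = False
        ~v = False
  (((a -> k) & ~(~k)) & (u | ~k)) & (((r <-> g) <-> k) <-> ((r -> v) -> v)) = True
    ((a -> k) & ~(~k)) & (u | ~k) = True
      (a -> k) & ~(~k) = True
        a -> k = True
        ~(~k) = True
          ~k = False
      u | ~k = True
        ~k = False
    ((r <-> g) <-> k) <-> ((r -> v) -> v) = True
      (r <-> g) <-> k = True
        r <-> g = True
      (r -> v) -> v = True
        r -> v = True
Both conjuncts True, so the formula holds.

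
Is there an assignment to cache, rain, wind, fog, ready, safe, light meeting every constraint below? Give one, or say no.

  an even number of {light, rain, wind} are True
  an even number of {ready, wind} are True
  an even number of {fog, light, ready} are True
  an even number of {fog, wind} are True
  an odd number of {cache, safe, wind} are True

cache: False, rain: False, wind: False, fog: False, ready: False, safe: True, light: False

{light, rain, wind}: 0 true → even ✓
{ready, wind}: 0 true → even ✓
{fog, light, ready}: 0 true → even ✓
{fog, wind}: 0 true → even ✓
{cache, safe, wind}: 1 true → odd ✓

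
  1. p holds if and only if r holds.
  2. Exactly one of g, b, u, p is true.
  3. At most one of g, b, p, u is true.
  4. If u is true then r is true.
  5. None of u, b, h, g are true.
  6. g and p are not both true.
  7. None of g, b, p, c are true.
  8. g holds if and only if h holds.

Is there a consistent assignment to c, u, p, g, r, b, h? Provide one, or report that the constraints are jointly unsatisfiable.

No satisfying assignment exists.

Case g = True:
  Constraint (5) is violated (g=T) — contradiction.
Case g = False:
  (5) forces u = False.
  (5) forces b = False.
  (2) with g=F, b=F, u=F forces p = True.
  Constraint (7) is violated (p=T) — contradiction.
Both cases fail — unsatisfiable.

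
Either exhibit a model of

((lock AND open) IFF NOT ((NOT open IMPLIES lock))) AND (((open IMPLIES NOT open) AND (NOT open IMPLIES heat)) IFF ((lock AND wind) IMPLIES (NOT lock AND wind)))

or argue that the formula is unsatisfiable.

open = False, lock = True, wind = False, heat = True

  (lock AND open) IFF NOT ((NOT open IMPLIES lock)) = True
    lock AND open = False
    NOT ((NOT open IMPLIES lock)) = False
      NOT open IMPLIES lock = True
        NOT open = True
  ((open IMPLIES NOT open) AND (NOT open IMPLIES heat)) IFF ((lock AND wind) IMPLIES (NOT lock AND wind)) = True
    (open IMPLIES NOT open) AND (NOT open IMPLIES heat) = True
      open IMPLIES NOT open = True
        NOT open = True
      NOT open IMPLIES heat = True
        NOT open = True
    (lock AND wind) IMPLIES (NOT lock AND wind) = True
      lock AND wind = False
      NOT lock AND wind = False
        NOT lock = False
Both conjuncts True, so the formula holds.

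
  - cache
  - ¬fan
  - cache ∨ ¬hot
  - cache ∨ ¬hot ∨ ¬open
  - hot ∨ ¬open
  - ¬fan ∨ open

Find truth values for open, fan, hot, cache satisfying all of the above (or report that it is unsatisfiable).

Unit clause (cache) forces cache = True.
Unit clause (¬fan) forces fan = False.
Set open = True.
  then (hot ∨ ¬open) forces hot = True.
All clauses satisfied.

open=T; fan=F; hot=T; cache=T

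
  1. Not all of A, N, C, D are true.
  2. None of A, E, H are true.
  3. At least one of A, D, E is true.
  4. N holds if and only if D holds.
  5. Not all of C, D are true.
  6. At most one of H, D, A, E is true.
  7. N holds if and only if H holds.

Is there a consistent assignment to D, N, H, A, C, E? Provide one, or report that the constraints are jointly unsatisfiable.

Case H = True:
  Constraint (2) is violated (H=T) — contradiction.
Case H = False:
  (2) forces A = False.
  (2) forces E = False.
  (3) with A=F, E=F forces D = True.
  (4) with D=T forces N = True.
  Constraint (7) is violated (N=T, H=F) — contradiction.
Both cases fail — unsatisfiable.

Unsatisfiable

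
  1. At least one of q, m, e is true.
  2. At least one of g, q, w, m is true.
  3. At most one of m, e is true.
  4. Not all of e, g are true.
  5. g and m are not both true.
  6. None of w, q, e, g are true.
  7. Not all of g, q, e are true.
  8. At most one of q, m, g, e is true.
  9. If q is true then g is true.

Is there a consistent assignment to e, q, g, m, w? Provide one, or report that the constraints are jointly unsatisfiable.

e = False, q = False, g = False, m = True, w = False

  (1) {q, m, e}: 1 true — at least one ✓
  (2) {g, q, w, m}: 1 true — at least one ✓
  (3) {m, e}: 1 true — at most one ✓
  (4) {e, g}: 0/2 true — not all ✓
  (5) g=F, m=T — not both ✓
  (6) {w, q, e, g}: 0 true — none ✓
  (7) {g, q, e}: 0/3 true — not all ✓
  (8) {q, m, g, e}: 1 true — at most one ✓
  (9) q=F ⇒ g: vacuous ✓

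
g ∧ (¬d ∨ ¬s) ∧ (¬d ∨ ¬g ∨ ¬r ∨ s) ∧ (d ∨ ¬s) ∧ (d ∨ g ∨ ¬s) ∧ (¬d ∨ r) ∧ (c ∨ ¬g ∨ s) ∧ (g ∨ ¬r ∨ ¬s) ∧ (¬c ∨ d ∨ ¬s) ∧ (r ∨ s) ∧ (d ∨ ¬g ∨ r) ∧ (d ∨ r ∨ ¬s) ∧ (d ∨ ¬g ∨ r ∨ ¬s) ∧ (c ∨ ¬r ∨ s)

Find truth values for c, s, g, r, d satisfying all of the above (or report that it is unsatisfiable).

c: True, s: False, g: True, r: True, d: False

Unit clause (g) forces g = True.
Try c = False:
  (c ∨ ¬g ∨ s) forces s = True.
  (¬d ∨ ¬s) forces d = False.
  clause (d ∨ ¬s) is falsified — backtrack.
So c = True.
Set s = False.
  then (r ∨ s) forces r = True.
  then (¬d ∨ ¬g ∨ ¬r ∨ s) forces d = False.
All clauses satisfied.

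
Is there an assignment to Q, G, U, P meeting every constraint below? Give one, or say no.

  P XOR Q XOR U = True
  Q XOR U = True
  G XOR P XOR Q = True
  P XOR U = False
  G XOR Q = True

Q: True, G: False, U: False, P: False

P XOR Q XOR U = F XOR T XOR F = True ✓
Q XOR U = T XOR F = True ✓
G XOR P XOR Q = F XOR F XOR T = True ✓
P XOR U = F XOR F = False ✓
G XOR Q = F XOR T = True ✓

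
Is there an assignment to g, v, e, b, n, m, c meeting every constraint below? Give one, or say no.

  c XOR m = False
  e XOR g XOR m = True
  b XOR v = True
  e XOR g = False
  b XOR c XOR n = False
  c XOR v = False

g=F; v=T; e=F; b=F; n=T; m=T; c=T

c XOR m = T XOR T = False ✓
e XOR g XOR m = F XOR F XOR T = True ✓
b XOR v = F XOR T = True ✓
e XOR g = F XOR F = False ✓
b XOR c XOR n = F XOR T XOR T = False ✓
c XOR v = T XOR T = False ✓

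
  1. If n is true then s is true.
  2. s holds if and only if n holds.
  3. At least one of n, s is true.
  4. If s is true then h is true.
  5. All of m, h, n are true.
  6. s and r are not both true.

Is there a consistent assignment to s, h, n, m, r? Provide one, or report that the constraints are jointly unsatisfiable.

s: True, h: True, n: True, m: True, r: False

  (1) n=T ⇒ s: T ✓
  (2) s=T, n=T — same ✓
  (3) {n, s}: 2 true — at least one ✓
  (4) s=T ⇒ h: T ✓
  (5) {m, h, n}: all 3 true ✓
  (6) s=T, r=F — not both ✓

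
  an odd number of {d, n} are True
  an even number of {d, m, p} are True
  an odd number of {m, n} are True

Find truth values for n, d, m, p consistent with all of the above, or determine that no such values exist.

n = True; d = False; m = False; p = False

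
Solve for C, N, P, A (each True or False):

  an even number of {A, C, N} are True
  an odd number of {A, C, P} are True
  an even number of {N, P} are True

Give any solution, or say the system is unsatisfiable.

Adding constraints 1, 2, 3 mod 2: every variable appears an even number of times on the left, so the left side is 0.
But the right sides sum to 1 (mod 2). 0 ≠ 1 — the system is inconsistent.

The formula is unsatisfiable.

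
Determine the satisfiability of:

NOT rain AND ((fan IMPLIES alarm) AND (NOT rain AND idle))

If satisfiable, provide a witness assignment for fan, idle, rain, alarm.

fan: True, idle: True, rain: False, alarm: True

  NOT rain = True
  (fan IMPLIES alarm) AND (NOT rain AND idle) = True
    fan IMPLIES alarm = True
    NOT rain AND idle = True
      NOT rain = True
Both conjuncts True, so the formula holds.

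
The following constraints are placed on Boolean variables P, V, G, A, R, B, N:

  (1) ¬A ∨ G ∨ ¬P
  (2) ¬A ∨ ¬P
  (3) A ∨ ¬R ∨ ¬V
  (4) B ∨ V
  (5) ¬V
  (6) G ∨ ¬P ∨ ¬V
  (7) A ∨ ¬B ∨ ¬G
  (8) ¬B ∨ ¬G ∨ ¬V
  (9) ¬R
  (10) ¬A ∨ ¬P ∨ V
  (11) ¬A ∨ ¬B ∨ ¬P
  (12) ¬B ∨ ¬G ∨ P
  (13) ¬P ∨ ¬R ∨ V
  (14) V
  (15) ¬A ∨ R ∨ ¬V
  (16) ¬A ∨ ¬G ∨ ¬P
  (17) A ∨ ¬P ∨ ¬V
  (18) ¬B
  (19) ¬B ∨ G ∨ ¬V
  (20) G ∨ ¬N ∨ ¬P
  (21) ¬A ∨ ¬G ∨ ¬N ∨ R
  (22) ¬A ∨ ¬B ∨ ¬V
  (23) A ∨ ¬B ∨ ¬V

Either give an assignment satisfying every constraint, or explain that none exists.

UNSATISFIABLE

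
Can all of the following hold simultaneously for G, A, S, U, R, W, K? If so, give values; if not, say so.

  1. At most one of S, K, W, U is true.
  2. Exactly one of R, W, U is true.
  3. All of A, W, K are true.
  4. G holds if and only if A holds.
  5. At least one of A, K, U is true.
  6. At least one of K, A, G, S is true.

The formula is unsatisfiable.

Case W = True:
  (1) with W=T forces S = False.
  (1) with W=T forces K = False.
  Constraint (3) is violated (K=F) — contradiction.
Case W = False:
  Constraint (3) is violated (W=F) — contradiction.
Both cases fail — unsatisfiable.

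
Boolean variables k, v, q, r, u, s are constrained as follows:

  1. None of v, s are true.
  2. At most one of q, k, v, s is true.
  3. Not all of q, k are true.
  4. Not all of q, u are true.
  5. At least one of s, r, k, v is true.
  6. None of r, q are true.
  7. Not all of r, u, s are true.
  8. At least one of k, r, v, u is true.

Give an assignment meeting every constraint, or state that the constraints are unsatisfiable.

k = True, v = False, q = False, r = False, u = False, s = False

  (1) {v, s}: 0 true — none ✓
  (2) {q, k, v, s}: 1 true — at most one ✓
  (3) {q, k}: 1/2 true — not all ✓
  (4) {q, u}: 0/2 true — not all ✓
  (5) {s, r, k, v}: 1 true — at least one ✓
  (6) {r, q}: 0 true — none ✓
  (7) {r, u, s}: 0/3 true — not all ✓
  (8) {k, r, v, u}: 1 true — at least one ✓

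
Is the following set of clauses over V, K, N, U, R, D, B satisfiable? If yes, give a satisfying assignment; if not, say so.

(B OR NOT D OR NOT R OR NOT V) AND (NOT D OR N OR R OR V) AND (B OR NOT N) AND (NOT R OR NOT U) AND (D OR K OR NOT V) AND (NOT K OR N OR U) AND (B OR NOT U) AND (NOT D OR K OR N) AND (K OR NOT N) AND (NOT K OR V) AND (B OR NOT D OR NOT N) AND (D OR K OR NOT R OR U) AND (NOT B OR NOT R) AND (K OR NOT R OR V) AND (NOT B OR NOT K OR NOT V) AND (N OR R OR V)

No satisfying assignment exists.

Case K = True:
  (NOT K OR V) forces V = True.
  (NOT B OR NOT K OR NOT V) forces B = False.
  (B OR NOT N) forces N = False.
  (NOT K OR N OR U) forces U = True.
  Clause (B OR NOT U) is falsified — contradiction.
Case K = False:
  (K OR NOT N) forces N = False.
  (NOT D OR K OR N) forces D = False.
  (D OR K OR NOT V) forces V = False.
  (K OR NOT R OR V) forces R = False.
  Clause (N OR R OR V) is falsified — contradiction.
Both cases fail, so the formula is unsatisfiable.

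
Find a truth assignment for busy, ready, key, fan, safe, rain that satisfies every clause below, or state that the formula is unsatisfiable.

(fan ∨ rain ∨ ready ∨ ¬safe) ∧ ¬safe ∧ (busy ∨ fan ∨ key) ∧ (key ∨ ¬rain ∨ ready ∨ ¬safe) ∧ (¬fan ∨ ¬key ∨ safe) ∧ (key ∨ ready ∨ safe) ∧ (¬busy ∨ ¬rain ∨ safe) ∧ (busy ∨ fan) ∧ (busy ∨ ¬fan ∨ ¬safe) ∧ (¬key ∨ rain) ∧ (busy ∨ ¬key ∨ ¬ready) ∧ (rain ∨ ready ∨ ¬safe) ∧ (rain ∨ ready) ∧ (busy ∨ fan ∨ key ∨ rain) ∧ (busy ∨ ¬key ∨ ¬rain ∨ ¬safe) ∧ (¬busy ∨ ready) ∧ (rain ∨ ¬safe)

Unit clause (¬safe) forces safe = False.
Set busy = True.
  then (¬busy ∨ ¬rain ∨ safe) forces rain = False.
  then (¬key ∨ rain) forces key = False.
  then (rain ∨ ready) forces ready = True.
Set fan = False.
All clauses satisfied.

busy=T, ready=T, key=F, fan=F, safe=F, rain=F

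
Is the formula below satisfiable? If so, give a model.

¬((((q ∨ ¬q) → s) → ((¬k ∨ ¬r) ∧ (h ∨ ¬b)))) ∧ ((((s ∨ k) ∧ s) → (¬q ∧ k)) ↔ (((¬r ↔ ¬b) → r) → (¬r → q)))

b = True, r = False, h = False, q = False, k = False, s = True

  ¬((((q ∨ ¬q) → s) → ((¬k ∨ ¬r) ∧ (h ∨ ¬b)))) = True
    ((q ∨ ¬q) → s) → ((¬k ∨ ¬r) ∧ (h ∨ ¬b)) = False
      (q ∨ ¬q) → s = True
        q ∨ ¬q = True
          ¬q = True
      (¬k ∨ ¬r) ∧ (h ∨ ¬b) = False
        ¬k ∨ ¬r = True
          ¬k = True
          ¬r = True
        h ∨ ¬b = False
          ¬b = False
  (((s ∨ k) ∧ s) → (¬q ∧ k)) ↔ (((¬r ↔ ¬b) → r) → (¬r → q)) = True
    ((s ∨ k) ∧ s) → (¬q ∧ k) = False
      (s ∨ k) ∧ s = True
        s ∨ k = True
      ¬q ∧ k = False
        ¬q = True
    ((¬r ↔ ¬b) → r) → (¬r → q) = False
      (¬r ↔ ¬b) → r = True
        ¬r ↔ ¬b = False
          ¬r = True
          ¬b = False
      ¬r → q = False
        ¬r = True
Both conjuncts True, so the formula holds.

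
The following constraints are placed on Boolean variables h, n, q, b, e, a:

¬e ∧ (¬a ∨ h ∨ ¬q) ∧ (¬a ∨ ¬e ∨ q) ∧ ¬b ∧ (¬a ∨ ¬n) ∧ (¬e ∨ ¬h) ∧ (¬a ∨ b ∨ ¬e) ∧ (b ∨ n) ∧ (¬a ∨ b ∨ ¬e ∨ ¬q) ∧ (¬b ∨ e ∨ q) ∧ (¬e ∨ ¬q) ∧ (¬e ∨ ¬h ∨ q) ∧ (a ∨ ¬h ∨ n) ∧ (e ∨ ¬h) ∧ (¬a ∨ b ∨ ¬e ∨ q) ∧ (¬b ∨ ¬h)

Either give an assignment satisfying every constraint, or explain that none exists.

Unit clause (¬e) forces e = False.
Unit clause (¬b) forces b = False.
In (b ∨ n) only n is left, so n = True.
In (e ∨ ¬h) only ¬h is left, so h = False.
In (¬a ∨ ¬n) only ¬a is left, so a = False.
Set q = True.
All clauses satisfied.

h: False, n: True, q: True, b: False, e: False, a: False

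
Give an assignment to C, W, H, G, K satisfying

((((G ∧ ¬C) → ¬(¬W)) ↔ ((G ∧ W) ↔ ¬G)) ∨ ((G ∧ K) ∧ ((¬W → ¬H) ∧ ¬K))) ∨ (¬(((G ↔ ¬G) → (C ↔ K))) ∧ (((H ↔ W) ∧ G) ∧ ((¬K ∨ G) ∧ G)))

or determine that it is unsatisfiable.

C = True, W = False, H = True, G = True, K = True

  ((((G ∧ ¬C) → ¬(¬W)) ↔ ((G ∧ W) ↔ ¬G)) ∨ ((G ∧ K) ∧ ((¬W → ¬H) ∧ ¬K))) ∨ (¬(((G ↔ ¬G) → (C ↔ K))) ∧ (((H ↔ W) ∧ G) ∧ ((¬K ∨ G) ∧ G))) = True
    (((G ∧ ¬C) → ¬(¬W)) ↔ ((G ∧ W) ↔ ¬G)) ∨ ((G ∧ K) ∧ ((¬W → ¬H) ∧ ¬K)) = True
      ((G ∧ ¬C) → ¬(¬W)) ↔ ((G ∧ W) ↔ ¬G) = True
        (G ∧ ¬C) → ¬(¬W) = True
          G ∧ ¬C = False
            ¬C = False
          ¬(¬W) = False
            ¬W = True
        (G ∧ W) ↔ ¬G = True
          G ∧ W = False
          ¬G = False
      (G ∧ K) ∧ ((¬W → ¬H) ∧ ¬K) = False
        G ∧ K = True
        (¬W → ¬H) ∧ ¬K = False
          ¬W → ¬H = False
            ¬W = True
            ¬H = False
          ¬K = False
    ¬(((G ↔ ¬G) → (C ↔ K))) ∧ (((H ↔ W) ∧ G) ∧ ((¬K ∨ G) ∧ G)) = False
      ¬(((G ↔ ¬G) → (C ↔ K))) = False
        (G ↔ ¬G) → (C ↔ K) = True
          G ↔ ¬G = False
            ¬G = False
          C ↔ K = True
      ((H ↔ W) ∧ G) ∧ ((¬K ∨ G) ∧ G) = False
        (H ↔ W) ∧ G = False
          H ↔ W = False
        (¬K ∨ G) ∧ G = True
          ¬K ∨ G = True
            ¬K = False
The formula evaluates to True.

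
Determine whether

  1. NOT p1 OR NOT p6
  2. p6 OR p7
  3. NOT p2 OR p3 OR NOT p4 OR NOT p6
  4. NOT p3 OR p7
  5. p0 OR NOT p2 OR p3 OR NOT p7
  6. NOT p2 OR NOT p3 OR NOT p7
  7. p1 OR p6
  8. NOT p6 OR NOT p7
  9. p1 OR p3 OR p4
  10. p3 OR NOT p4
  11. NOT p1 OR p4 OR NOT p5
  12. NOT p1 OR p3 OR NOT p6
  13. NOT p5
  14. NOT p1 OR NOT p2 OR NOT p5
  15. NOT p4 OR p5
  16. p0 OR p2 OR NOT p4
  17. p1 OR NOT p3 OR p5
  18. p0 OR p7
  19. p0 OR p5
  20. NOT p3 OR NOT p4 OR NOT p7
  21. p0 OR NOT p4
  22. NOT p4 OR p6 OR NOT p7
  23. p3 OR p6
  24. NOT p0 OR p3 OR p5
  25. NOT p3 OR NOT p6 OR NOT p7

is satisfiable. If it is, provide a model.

Unit clause (NOT p5) forces p5 = False.
In (NOT p4 OR p5) only NOT p4 is left, so p4 = False.
In (p0 OR p5) only p0 is left, so p0 = True.
In (NOT p0 OR p3 OR p5) only p3 is left, so p3 = True.
In (NOT p3 OR p7) only p7 is left, so p7 = True.
In (NOT p2 OR NOT p3 OR NOT p7) only NOT p2 is left, so p2 = False.
In (NOT p6 OR NOT p7) only NOT p6 is left, so p6 = False.
In (p1 OR NOT p3 OR p5) only p1 is left, so p1 = True.
All clauses satisfied.

p0: True, p1: True, p2: False, p3: True, p4: False, p5: False, p6: False, p7: True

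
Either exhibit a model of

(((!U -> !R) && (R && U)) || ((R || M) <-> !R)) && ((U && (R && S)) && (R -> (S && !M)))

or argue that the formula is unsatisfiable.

M = False, S = True, R = True, U = True

  ((!U -> !R) && (R && U)) || ((R || M) <-> !R) = True
    (!U -> !R) && (R && U) = True
      !U -> !R = True
        !U = False
        !R = False
      R && U = True
    (R || M) <-> !R = False
      R || M = True
      !R = False
  (U && (R && S)) && (R -> (S && !M)) = True
    U && (R && S) = True
      R && S = True
    R -> (S && !M) = True
      S && !M = True
        !M = True
Both conjuncts True, so the formula holds.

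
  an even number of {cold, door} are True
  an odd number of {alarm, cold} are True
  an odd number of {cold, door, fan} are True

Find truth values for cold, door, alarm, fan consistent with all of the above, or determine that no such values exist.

cold=F; door=F; alarm=T; fan=T

{cold, door}: 0 true → even ✓
{alarm, cold}: 1 true → odd ✓
{cold, door, fan}: 1 true → odd ✓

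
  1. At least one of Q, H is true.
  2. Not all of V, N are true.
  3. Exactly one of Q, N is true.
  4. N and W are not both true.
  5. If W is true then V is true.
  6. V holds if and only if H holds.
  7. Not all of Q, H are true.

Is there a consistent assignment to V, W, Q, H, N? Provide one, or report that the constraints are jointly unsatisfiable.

V = False, W = False, Q = True, H = False, N = False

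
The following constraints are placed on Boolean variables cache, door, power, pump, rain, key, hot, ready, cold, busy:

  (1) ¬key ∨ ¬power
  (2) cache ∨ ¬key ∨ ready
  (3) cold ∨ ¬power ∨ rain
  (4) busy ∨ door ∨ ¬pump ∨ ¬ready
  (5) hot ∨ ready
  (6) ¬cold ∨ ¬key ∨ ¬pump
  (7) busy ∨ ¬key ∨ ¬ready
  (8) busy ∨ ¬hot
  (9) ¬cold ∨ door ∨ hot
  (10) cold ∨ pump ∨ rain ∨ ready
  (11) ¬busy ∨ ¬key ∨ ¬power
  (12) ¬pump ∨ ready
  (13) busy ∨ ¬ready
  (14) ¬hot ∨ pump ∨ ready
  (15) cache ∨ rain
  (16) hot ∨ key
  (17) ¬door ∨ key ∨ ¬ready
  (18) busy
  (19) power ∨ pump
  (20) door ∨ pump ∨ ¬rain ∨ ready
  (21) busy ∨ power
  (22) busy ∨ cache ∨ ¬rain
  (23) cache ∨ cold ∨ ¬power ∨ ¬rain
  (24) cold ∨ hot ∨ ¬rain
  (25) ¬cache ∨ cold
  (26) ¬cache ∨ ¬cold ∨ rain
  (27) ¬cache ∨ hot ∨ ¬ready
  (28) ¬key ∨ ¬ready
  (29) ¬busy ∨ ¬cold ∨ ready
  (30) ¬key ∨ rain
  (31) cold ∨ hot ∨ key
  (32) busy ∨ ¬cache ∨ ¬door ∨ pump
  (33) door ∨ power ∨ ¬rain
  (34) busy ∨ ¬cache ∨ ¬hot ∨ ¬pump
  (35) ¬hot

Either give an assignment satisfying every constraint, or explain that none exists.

Case hot = True:
  Clause (¬hot) is falsified — contradiction.
Case hot = False:
  (hot ∨ ready) forces ready = True.
  (busy ∨ ¬ready) forces busy = True.
  (hot ∨ key) forces key = True.
  Clause (¬key ∨ ¬ready) is falsified — contradiction.
Both cases fail, so the formula is unsatisfiable.

The formula is unsatisfiable.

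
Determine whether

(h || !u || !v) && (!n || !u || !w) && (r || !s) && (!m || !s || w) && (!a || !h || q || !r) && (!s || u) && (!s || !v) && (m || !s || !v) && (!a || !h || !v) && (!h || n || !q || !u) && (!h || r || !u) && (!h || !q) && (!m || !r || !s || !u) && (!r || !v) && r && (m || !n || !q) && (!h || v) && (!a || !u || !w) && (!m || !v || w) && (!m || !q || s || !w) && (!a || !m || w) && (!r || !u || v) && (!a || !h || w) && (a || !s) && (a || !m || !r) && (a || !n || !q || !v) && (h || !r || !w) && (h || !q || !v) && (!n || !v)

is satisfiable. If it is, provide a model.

Unit clause (r) forces r = True.
In (!r || !v) only !v is left, so v = False.
In (!h || v) only !h is left, so h = False.
In (!r || !u || v) only !u is left, so u = False.
In (h || !r || !w) only !w is left, so w = False.
In (!s || u) only !s is left, so s = False.
Set q = True.
Set n = False.
Set a = True.
  then (!a || !m || w) forces m = False.
All clauses satisfied.

v = False, u = False, q = True, n = False, s = False, h = False, a = True, r = True, m = False, w = False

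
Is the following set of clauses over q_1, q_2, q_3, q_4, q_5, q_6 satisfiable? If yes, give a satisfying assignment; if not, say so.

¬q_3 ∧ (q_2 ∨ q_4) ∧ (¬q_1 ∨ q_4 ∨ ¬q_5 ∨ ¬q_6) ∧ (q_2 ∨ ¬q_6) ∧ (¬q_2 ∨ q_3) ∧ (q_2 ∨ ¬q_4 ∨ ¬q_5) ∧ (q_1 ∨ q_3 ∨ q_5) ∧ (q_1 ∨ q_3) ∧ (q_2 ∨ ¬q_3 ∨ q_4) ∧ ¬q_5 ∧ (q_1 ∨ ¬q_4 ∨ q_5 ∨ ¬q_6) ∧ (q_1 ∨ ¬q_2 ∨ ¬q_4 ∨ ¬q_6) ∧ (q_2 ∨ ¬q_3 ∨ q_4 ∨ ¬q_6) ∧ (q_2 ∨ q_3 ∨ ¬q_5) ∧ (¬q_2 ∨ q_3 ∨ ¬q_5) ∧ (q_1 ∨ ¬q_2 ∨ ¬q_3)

q_1: True, q_2: False, q_3: False, q_4: True, q_5: False, q_6: False

Unit clause (¬q_3) forces q_3 = False.
In (¬q_2 ∨ q_3) only ¬q_2 is left, so q_2 = False.
In (q_1 ∨ q_3) only q_1 is left, so q_1 = True.
Unit clause (¬q_5) forces q_5 = False.
In (q_2 ∨ q_4) only q_4 is left, so q_4 = True.
In (q_2 ∨ ¬q_6) only ¬q_6 is left, so q_6 = False.
All clauses satisfied.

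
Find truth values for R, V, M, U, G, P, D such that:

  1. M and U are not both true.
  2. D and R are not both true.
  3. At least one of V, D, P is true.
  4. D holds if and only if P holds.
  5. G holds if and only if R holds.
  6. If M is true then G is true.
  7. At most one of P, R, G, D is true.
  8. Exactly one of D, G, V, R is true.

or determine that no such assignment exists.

R: False, V: True, M: False, U: False, G: False, P: False, D: False

  (1) M=F, U=F — not both ✓
  (2) D=F, R=F — not both ✓
  (3) {V, D, P}: 1 true — at least one ✓
  (4) D=F, P=F — same ✓
  (5) G=F, R=F — same ✓
  (6) M=F ⇒ G: vacuous ✓
  (7) {P, R, G, D}: 0 true — at most one ✓
  (8) {D, G, V, R}: 1 true — exactly one ✓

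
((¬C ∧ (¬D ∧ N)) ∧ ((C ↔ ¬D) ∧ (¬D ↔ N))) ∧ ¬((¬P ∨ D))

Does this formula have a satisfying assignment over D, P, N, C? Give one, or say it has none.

UNSATISFIABLE

Case D = True: the conjunct ¬D is False.
Case D = False: the formula simplifies to ((¬C ∧ N) ∧ (C ∧ N)) ∧ ¬(¬P).
  C = True: the conjunct ¬C is False.
  C = False: the conjunct C is False.
Both cases fail — unsatisfiable.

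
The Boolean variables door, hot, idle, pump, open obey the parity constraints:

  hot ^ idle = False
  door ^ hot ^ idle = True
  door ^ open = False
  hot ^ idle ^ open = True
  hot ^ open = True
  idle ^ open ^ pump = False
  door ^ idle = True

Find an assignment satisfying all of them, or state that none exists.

door = True; hot = False; idle = False; pump = True; open = True

hot ^ idle = F ^ F = False ✓
door ^ hot ^ idle = T ^ F ^ F = True ✓
door ^ open = T ^ T = False ✓
hot ^ idle ^ open = F ^ F ^ T = True ✓
hot ^ open = F ^ T = True ✓
idle ^ open ^ pump = F ^ T ^ T = False ✓
door ^ idle = T ^ F = True ✓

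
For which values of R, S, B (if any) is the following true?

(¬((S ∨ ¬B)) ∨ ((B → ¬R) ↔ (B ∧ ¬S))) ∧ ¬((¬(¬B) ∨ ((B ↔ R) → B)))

No satisfying assignment exists.

Case B = True: the conjunct ¬((¬(¬B) ∨ ((B ↔ R) → B))) becomes ¬((True ∨ True)) = False.
Case B = False: the conjunct ¬((S ∨ ¬B)) ∨ ((B → ¬R) ↔ (B ∧ ¬S)) becomes ¬True ∨ (True ↔ False) = False.
Both cases fail — unsatisfiable.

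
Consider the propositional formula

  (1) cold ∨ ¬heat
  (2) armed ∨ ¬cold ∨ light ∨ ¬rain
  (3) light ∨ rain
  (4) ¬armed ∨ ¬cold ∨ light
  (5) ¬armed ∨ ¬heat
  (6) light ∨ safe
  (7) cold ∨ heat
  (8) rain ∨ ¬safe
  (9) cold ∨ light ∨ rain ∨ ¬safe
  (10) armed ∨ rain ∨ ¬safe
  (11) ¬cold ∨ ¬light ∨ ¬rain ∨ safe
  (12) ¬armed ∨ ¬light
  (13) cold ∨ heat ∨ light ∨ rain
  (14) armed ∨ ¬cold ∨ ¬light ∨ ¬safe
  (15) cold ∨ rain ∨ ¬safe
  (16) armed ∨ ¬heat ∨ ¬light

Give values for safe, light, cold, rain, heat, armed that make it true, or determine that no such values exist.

Set safe = False.
  then (light ∨ safe) forces light = True.
  then (¬armed ∨ ¬light) forces armed = False.
  then (armed ∨ ¬heat ∨ ¬light) forces heat = False.
  then (cold ∨ heat) forces cold = True.
  then (¬cold ∨ ¬light ∨ ¬rain ∨ safe) forces rain = False.
All clauses satisfied.

safe = False, light = True, cold = True, rain = False, heat = False, armed = False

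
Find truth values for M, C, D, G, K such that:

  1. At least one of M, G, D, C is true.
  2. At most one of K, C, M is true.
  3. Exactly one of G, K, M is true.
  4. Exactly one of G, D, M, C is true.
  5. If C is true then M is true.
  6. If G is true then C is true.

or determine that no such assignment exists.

M = False, C = False, D = True, G = False, K = True

  (1) {M, G, D, C}: 1 true — at least one ✓
  (2) {K, C, M}: 1 true — at most one ✓
  (3) {G, K, M}: 1 true — exactly one ✓
  (4) {G, D, M, C}: 1 true — exactly one ✓
  (5) C=F ⇒ M: vacuous ✓
  (6) G=F ⇒ C: vacuous ✓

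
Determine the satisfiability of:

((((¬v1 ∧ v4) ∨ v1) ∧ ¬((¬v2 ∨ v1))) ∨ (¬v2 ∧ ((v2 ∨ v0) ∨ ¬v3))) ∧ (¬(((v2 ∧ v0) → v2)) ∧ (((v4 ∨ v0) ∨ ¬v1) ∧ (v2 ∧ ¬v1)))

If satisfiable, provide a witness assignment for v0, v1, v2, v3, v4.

No satisfying assignment exists.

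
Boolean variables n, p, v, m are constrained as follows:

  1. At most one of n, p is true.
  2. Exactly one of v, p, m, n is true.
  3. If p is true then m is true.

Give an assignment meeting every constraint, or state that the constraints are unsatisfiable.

n = True, p = False, v = False, m = False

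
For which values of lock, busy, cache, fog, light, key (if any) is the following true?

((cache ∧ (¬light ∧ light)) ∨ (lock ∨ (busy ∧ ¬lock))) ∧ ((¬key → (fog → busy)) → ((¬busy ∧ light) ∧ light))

lock=T; busy=F; cache=T; fog=F; light=T; key=T

  (cache ∧ (¬light ∧ light)) ∨ (lock ∨ (busy ∧ ¬lock)) = True
    cache ∧ (¬light ∧ light) = False
      ¬light ∧ light = False
        ¬light = False
    lock ∨ (busy ∧ ¬lock) = True
      busy ∧ ¬lock = False
        ¬lock = False
  (¬key → (fog → busy)) → ((¬busy ∧ light) ∧ light) = True
    ¬key → (fog → busy) = True
      ¬key = False
      fog → busy = True
    (¬busy ∧ light) ∧ light = True
      ¬busy ∧ light = True
        ¬busy = True
Both conjuncts True, so the formula holds.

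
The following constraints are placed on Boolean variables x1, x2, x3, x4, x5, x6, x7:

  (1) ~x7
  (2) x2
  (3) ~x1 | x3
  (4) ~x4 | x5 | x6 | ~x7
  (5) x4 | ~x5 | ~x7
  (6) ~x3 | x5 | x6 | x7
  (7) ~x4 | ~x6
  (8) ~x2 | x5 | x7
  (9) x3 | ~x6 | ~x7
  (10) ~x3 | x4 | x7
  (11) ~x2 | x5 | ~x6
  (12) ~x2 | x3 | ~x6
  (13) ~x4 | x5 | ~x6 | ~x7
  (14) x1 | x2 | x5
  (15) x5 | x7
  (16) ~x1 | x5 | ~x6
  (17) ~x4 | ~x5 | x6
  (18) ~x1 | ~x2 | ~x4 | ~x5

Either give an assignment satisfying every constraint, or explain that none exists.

x1 = False, x2 = True, x3 = False, x4 = False, x5 = True, x6 = False, x7 = False

Unit clause (~x7) forces x7 = False.
Unit clause (x2) forces x2 = True.
In (~x2 | x5 | x7) only x5 is left, so x5 = True.
Try x1 = True:
  (~x1 | x3) forces x3 = True.
  (~x3 | x4 | x7) forces x4 = True.
  clause (~x1 | ~x2 | ~x4 | ~x5) is falsified — backtrack.
So x1 = False.
Set x3 = False.
  then (~x2 | x3 | ~x6) forces x6 = False.
  then (~x4 | ~x5 | x6) forces x4 = False.
All clauses satisfied.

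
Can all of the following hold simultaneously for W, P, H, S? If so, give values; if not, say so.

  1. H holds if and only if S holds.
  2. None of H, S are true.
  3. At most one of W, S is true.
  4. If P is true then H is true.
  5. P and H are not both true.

W=T; P=F; H=F; S=F

  (1) H=F, S=F — same ✓
  (2) {H, S}: 0 true — none ✓
  (3) {W, S}: 1 true — at most one ✓
  (4) P=F ⇒ H: vacuous ✓
  (5) P=F, H=F — not both ✓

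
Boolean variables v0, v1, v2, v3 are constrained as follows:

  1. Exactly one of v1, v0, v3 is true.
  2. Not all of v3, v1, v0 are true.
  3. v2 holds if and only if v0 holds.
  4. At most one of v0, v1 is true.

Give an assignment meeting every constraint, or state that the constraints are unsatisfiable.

v0: True; v1: False; v2: True; v3: False

  (1) {v1, v0, v3}: 1 true — exactly one ✓
  (2) {v3, v1, v0}: 1/3 true — not all ✓
  (3) v2=T, v0=T — same ✓
  (4) {v0, v1}: 1 true — at most one ✓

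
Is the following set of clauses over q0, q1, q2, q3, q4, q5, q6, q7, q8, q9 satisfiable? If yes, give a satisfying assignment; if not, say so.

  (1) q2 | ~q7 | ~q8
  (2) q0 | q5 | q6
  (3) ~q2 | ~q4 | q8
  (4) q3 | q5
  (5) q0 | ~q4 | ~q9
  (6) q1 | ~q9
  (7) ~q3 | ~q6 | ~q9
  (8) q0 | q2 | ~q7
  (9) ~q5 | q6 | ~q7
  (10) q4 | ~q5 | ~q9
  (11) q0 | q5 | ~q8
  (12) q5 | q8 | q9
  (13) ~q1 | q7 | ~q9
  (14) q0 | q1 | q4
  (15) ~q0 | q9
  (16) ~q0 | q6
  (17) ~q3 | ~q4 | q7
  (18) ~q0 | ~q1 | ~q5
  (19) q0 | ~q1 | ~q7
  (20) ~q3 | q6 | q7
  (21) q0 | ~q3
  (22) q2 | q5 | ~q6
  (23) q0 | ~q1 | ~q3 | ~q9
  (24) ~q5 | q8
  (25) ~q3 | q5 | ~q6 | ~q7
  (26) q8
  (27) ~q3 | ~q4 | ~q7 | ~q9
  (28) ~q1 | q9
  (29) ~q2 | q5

Unit clause (q8) forces q8 = True.
Set q0 = False.
  then (q0 | q5 | ~q8) forces q5 = True.
  then (q0 | ~q3) forces q3 = False.
Try q1 = True:
  (q0 | ~q1 | ~q7) forces q7 = False.
  (~q1 | q7 | ~q9) forces q9 = False.
  clause (~q1 | q9) is falsified — backtrack.
So q1 = False.
  then (q1 | ~q9) forces q9 = False.
  then (q0 | q1 | q4) forces q4 = True.
Set q2 = True.
Set q6 = False.
  then (~q5 | q6 | ~q7) forces q7 = False.
All clauses satisfied.

q0 = False, q1 = False, q2 = True, q3 = False, q4 = True, q5 = True, q6 = False, q7 = False, q8 = True, q9 = False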